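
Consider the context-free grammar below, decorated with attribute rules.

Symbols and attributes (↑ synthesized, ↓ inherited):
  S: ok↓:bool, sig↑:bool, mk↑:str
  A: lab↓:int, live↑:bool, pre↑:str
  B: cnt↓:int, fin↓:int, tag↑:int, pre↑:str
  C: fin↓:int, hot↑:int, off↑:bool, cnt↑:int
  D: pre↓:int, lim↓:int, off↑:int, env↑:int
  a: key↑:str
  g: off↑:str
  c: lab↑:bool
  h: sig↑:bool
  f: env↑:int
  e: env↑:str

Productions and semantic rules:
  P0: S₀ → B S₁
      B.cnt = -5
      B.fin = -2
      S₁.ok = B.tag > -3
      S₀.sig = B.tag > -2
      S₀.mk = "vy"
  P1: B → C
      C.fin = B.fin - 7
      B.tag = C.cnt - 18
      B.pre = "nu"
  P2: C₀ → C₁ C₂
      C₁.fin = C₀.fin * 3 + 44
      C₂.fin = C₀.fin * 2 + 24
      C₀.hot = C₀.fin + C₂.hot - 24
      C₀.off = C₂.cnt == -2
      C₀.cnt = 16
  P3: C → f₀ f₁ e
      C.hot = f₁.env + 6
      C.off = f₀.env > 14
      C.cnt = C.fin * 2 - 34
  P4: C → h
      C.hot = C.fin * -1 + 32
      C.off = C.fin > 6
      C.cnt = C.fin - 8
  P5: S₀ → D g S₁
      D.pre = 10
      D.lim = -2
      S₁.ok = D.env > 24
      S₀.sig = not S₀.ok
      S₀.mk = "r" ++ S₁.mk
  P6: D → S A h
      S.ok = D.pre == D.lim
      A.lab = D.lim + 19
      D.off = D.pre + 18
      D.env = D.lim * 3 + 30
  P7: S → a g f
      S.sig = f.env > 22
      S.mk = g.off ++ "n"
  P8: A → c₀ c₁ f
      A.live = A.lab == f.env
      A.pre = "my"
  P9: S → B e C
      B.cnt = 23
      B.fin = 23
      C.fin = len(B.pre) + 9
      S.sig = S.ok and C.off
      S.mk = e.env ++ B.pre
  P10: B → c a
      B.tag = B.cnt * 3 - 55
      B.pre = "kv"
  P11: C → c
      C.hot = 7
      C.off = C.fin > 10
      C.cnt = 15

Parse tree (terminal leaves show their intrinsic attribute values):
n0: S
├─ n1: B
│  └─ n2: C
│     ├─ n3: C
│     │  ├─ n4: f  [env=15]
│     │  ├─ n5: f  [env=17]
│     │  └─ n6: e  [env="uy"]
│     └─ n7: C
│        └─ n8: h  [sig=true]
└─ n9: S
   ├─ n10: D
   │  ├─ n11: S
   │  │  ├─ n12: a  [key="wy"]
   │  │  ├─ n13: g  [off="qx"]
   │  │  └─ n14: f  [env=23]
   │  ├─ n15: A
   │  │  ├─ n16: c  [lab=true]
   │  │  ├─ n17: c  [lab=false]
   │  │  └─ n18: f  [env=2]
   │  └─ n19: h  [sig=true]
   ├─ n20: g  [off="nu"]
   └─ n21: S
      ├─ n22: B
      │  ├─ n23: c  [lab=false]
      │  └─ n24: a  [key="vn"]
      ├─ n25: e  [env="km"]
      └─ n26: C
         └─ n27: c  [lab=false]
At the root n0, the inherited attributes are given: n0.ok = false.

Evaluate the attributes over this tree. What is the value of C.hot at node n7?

26

1. n0.ok = false  [given at root]
2. n1.cnt = -5  [-5]
3. n1.fin = -2  [-2]
4. n2.fin = -9  [B.fin - 7]
5. n3.fin = 17  [C₀.fin * 3 + 44]
6. n4.env = 15  [terminal]
7. n5.env = 17  [terminal]
8. n6.env = "uy"  [terminal]
9. n3.hot = 23  [f₁.env + 6]
10. n3.off = true  [f₀.env > 14]
11. n3.cnt = 0  [C.fin * 2 - 34]
12. n7.fin = 6  [C₀.fin * 2 + 24]
13. n8.sig = true  [terminal]
14. n7.hot = 26  [C.fin * -1 + 32]
15. n7.off = false  [C.fin > 6]
16. n7.cnt = -2  [C.fin - 8]
17. n2.hot = -7  [C₀.fin + C₂.hot - 24]
18. n2.off = true  [C₂.cnt == -2]
19. n2.cnt = 16  [16]
20. n1.tag = -2  [C.cnt - 18]
21. n1.pre = "nu"  ["nu"]
22. n9.ok = true  [B.tag > -3]
23. n10.pre = 10  [10]
24. n10.lim = -2  [-2]
25. n11.ok = false  [D.pre == D.lim]
26. n12.key = "wy"  [terminal]
27. n13.off = "qx"  [terminal]
28. n14.env = 23  [terminal]
29. n11.sig = true  [f.env > 22]
30. n11.mk = "qxn"  [g.off ++ "n"]
31. n15.lab = 17  [D.lim + 19]
32. n16.lab = true  [terminal]
33. n17.lab = false  [terminal]
34. n18.env = 2  [terminal]
35. n15.live = false  [A.lab == f.env]
36. n15.pre = "my"  ["my"]
37. n19.sig = true  [terminal]
38. n10.off = 28  [D.pre + 18]
39. n10.env = 24  [D.lim * 3 + 30]
40. n20.off = "nu"  [terminal]
41. n21.ok = false  [D.env > 24]
42. n22.cnt = 23  [23]
43. n22.fin = 23  [23]
44. n23.lab = false  [terminal]
45. n24.key = "vn"  [terminal]
46. n22.tag = 14  [B.cnt * 3 - 55]
47. n22.pre = "kv"  ["kv"]
48. n25.env = "km"  [terminal]
49. n26.fin = 11  [len(B.pre) + 9]
50. n27.lab = false  [terminal]
51. n26.hot = 7  [7]
52. n26.off = true  [C.fin > 10]
53. n26.cnt = 15  [15]
54. n21.sig = false  [S.ok and C.off]
55. n21.mk = "kmkv"  [e.env ++ B.pre]
56. n9.sig = false  [not S₀.ok]
57. n9.mk = "rkmkv"  ["r" ++ S₁.mk]
58. n0.sig = false  [B.tag > -2]
59. n0.mk = "vy"  ["vy"]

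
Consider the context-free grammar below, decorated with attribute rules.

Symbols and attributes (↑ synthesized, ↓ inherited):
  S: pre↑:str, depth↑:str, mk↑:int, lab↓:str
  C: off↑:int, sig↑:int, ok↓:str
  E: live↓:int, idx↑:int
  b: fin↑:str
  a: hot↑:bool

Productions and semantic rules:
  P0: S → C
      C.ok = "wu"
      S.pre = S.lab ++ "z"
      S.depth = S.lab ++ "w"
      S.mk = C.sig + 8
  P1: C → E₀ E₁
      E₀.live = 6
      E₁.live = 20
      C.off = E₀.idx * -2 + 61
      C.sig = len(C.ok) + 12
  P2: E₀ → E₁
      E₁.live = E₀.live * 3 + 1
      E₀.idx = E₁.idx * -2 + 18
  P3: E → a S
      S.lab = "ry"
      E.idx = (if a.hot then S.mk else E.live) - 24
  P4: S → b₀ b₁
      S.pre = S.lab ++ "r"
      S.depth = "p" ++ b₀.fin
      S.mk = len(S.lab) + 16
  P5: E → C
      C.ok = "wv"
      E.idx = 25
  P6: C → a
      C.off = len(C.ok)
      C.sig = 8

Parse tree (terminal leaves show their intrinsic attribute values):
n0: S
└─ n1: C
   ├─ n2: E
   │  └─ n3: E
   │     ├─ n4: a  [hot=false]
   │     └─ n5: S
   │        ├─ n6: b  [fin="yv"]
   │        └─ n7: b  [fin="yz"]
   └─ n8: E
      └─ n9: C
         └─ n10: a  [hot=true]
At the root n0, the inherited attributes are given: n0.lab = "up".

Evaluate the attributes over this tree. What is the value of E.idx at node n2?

28

1. n0.lab = "up"  [given at root]
2. n1.ok = "wu"  ["wu"]
3. n2.live = 6  [6]
4. n3.live = 19  [E₀.live * 3 + 1]
5. n4.hot = false  [terminal]
6. n5.lab = "ry"  ["ry"]
7. n6.fin = "yv"  [terminal]
8. n7.fin = "yz"  [terminal]
9. n5.pre = "ryr"  [S.lab ++ "r"]
10. n5.depth = "pyv"  ["p" ++ b₀.fin]
11. n5.mk = 18  [len(S.lab) + 16]
12. n3.idx = -5  [(if a.hot then S.mk else E.live) - 24]
13. n2.idx = 28  [E₁.idx * -2 + 18]
14. n8.live = 20  [20]
15. n9.ok = "wv"  ["wv"]
16. n10.hot = true  [terminal]
17. n9.off = 2  [len(C.ok)]
18. n9.sig = 8  [8]
19. n8.idx = 25  [25]
20. n1.off = 5  [E₀.idx * -2 + 61]
21. n1.sig = 14  [len(C.ok) + 12]
22. n0.pre = "upz"  [S.lab ++ "z"]
23. n0.depth = "upw"  [S.lab ++ "w"]
24. n0.mk = 22  [C.sig + 8]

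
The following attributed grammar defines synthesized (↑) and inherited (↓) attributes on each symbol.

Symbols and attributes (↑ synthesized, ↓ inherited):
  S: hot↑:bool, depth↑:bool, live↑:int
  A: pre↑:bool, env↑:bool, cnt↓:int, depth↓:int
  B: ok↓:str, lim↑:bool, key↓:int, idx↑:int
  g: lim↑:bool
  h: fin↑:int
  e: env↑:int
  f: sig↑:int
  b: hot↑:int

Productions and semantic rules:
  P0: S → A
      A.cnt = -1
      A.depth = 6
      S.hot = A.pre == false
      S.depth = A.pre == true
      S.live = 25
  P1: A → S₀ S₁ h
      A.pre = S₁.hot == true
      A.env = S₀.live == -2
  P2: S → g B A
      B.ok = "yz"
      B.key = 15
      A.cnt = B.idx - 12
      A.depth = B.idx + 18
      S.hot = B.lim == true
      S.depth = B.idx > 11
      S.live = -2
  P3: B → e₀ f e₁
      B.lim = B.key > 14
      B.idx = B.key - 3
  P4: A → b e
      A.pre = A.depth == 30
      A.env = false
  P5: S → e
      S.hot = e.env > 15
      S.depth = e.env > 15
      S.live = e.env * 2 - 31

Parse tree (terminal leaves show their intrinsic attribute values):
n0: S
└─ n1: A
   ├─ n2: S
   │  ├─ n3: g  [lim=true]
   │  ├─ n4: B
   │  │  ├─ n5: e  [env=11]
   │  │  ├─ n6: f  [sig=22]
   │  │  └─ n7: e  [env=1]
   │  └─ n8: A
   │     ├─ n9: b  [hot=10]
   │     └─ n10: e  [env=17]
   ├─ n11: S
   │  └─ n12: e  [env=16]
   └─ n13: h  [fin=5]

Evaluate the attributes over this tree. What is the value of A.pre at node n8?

1. n1.cnt = -1  [-1]
2. n1.depth = 6  [6]
3. n3.lim = true  [terminal]
4. n4.ok = "yz"  ["yz"]
5. n4.key = 15  [15]
6. n5.env = 11  [terminal]
7. n6.sig = 22  [terminal]
8. n7.env = 1  [terminal]
9. n4.lim = true  [B.key > 14]
10. n4.idx = 12  [B.key - 3]
11. n8.cnt = 0  [B.idx - 12]
12. n8.depth = 30  [B.idx + 18]
13. n9.hot = 10  [terminal]
14. n10.env = 17  [terminal]
15. n8.pre = true  [A.depth == 30]
16. n8.env = false  [false]
17. n2.hot = true  [B.lim == true]
18. n2.depth = true  [B.idx > 11]
19. n2.live = -2  [-2]
20. n12.env = 16  [terminal]
21. n11.hot = true  [e.env > 15]
22. n11.depth = true  [e.env > 15]
23. n11.live = 1  [e.env * 2 - 31]
24. n13.fin = 5  [terminal]
25. n1.pre = true  [S₁.hot == true]
26. n1.env = true  [S₀.live == -2]
27. n0.hot = false  [A.pre == false]
28. n0.depth = true  [A.pre == true]
29. n0.live = 25  [25]

true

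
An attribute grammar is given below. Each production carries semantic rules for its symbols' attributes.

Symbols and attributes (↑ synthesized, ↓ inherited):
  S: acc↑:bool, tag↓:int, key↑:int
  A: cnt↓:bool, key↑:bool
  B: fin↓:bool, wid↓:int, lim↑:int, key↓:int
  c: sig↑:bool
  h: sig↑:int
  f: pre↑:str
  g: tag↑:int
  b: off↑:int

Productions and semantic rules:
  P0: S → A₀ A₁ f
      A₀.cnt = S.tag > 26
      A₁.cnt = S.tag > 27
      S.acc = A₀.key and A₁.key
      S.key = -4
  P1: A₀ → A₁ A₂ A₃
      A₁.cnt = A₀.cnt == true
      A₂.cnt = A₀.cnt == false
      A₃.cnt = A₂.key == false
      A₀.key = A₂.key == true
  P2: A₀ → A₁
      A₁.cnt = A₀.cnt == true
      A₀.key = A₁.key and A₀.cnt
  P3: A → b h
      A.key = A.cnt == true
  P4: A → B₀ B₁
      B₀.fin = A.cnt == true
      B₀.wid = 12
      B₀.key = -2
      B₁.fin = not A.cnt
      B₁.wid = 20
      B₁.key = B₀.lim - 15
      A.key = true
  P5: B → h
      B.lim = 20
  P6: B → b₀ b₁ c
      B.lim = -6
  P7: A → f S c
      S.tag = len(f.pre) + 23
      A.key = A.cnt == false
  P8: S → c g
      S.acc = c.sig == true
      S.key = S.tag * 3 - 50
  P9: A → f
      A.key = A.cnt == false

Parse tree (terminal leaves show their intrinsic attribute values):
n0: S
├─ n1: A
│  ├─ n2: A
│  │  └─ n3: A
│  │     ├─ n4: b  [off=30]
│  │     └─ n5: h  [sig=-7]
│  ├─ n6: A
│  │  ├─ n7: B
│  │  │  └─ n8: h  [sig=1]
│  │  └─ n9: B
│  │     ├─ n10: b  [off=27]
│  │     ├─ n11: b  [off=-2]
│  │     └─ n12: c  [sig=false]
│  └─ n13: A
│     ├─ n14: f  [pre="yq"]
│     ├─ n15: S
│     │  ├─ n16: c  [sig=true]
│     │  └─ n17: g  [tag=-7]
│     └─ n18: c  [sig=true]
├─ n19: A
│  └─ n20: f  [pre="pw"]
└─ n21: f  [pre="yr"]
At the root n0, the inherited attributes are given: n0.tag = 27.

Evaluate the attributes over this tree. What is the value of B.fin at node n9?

true

1. n0.tag = 27  [given at root]
2. n1.cnt = true  [S.tag > 26]
3. n2.cnt = true  [A₀.cnt == true]
4. n3.cnt = true  [A₀.cnt == true]
5. n4.off = 30  [terminal]
6. n5.sig = -7  [terminal]
7. n3.key = true  [A.cnt == true]
8. n2.key = true  [A₁.key and A₀.cnt]
9. n6.cnt = false  [A₀.cnt == false]
10. n7.fin = false  [A.cnt == true]
11. n7.wid = 12  [12]
12. n7.key = -2  [-2]
13. n8.sig = 1  [terminal]
14. n7.lim = 20  [20]
15. n9.fin = true  [not A.cnt]
16. n9.wid = 20  [20]
17. n9.key = 5  [B₀.lim - 15]
18. n10.off = 27  [terminal]
19. n11.off = -2  [terminal]
20. n12.sig = false  [terminal]
21. n9.lim = -6  [-6]
22. n6.key = true  [true]
23. n13.cnt = false  [A₂.key == false]
24. n14.pre = "yq"  [terminal]
25. n15.tag = 25  [len(f.pre) + 23]
26. n16.sig = true  [terminal]
27. n17.tag = -7  [terminal]
28. n15.acc = true  [c.sig == true]
29. n15.key = 25  [S.tag * 3 - 50]
30. n18.sig = true  [terminal]
31. n13.key = true  [A.cnt == false]
32. n1.key = true  [A₂.key == true]
33. n19.cnt = false  [S.tag > 27]
34. n20.pre = "pw"  [terminal]
35. n19.key = true  [A.cnt == false]
36. n21.pre = "yr"  [terminal]
37. n0.acc = true  [A₀.key and A₁.key]
38. n0.key = -4  [-4]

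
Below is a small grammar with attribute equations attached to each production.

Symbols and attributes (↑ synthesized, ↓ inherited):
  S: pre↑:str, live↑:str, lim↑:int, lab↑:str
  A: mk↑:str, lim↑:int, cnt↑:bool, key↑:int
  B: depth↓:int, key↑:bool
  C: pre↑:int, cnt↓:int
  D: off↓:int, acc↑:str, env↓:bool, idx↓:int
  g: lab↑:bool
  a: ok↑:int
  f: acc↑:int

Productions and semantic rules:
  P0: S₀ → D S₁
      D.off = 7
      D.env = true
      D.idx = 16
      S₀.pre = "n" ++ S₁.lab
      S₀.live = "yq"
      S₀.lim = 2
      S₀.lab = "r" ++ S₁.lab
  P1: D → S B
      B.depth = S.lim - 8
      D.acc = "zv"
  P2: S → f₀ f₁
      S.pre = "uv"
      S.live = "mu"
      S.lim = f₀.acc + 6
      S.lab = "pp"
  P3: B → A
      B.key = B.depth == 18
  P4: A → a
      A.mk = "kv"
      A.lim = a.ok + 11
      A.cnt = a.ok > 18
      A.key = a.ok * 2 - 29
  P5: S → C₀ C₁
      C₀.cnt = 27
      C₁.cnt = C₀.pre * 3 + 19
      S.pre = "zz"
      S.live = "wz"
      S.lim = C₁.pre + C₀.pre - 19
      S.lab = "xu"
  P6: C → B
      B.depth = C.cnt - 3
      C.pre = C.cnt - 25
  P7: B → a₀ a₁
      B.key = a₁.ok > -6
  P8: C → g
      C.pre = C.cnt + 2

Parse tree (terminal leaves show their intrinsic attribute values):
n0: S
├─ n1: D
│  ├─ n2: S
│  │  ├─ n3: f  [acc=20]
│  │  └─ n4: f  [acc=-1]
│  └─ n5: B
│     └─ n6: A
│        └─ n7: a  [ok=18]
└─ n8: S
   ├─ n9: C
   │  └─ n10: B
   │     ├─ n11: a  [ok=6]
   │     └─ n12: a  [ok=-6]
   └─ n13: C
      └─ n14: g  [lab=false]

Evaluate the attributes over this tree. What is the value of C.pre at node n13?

27

1. n1.off = 7  [7]
2. n1.env = true  [true]
3. n1.idx = 16  [16]
4. n3.acc = 20  [terminal]
5. n4.acc = -1  [terminal]
6. n2.pre = "uv"  ["uv"]
7. n2.live = "mu"  ["mu"]
8. n2.lim = 26  [f₀.acc + 6]
9. n2.lab = "pp"  ["pp"]
10. n5.depth = 18  [S.lim - 8]
11. n7.ok = 18  [terminal]
12. n6.mk = "kv"  ["kv"]
13. n6.lim = 29  [a.ok + 11]
14. n6.cnt = false  [a.ok > 18]
15. n6.key = 7  [a.ok * 2 - 29]
16. n5.key = true  [B.depth == 18]
17. n1.acc = "zv"  ["zv"]
18. n9.cnt = 27  [27]
19. n10.depth = 24  [C.cnt - 3]
20. n11.ok = 6  [terminal]
21. n12.ok = -6  [terminal]
22. n10.key = false  [a₁.ok > -6]
23. n9.pre = 2  [C.cnt - 25]
24. n13.cnt = 25  [C₀.pre * 3 + 19]
25. n14.lab = false  [terminal]
26. n13.pre = 27  [C.cnt + 2]
27. n8.pre = "zz"  ["zz"]
28. n8.live = "wz"  ["wz"]
29. n8.lim = 10  [C₁.pre + C₀.pre - 19]
30. n8.lab = "xu"  ["xu"]
31. n0.pre = "nxu"  ["n" ++ S₁.lab]
32. n0.live = "yq"  ["yq"]
33. n0.lim = 2  [2]
34. n0.lab = "rxu"  ["r" ++ S₁.lab]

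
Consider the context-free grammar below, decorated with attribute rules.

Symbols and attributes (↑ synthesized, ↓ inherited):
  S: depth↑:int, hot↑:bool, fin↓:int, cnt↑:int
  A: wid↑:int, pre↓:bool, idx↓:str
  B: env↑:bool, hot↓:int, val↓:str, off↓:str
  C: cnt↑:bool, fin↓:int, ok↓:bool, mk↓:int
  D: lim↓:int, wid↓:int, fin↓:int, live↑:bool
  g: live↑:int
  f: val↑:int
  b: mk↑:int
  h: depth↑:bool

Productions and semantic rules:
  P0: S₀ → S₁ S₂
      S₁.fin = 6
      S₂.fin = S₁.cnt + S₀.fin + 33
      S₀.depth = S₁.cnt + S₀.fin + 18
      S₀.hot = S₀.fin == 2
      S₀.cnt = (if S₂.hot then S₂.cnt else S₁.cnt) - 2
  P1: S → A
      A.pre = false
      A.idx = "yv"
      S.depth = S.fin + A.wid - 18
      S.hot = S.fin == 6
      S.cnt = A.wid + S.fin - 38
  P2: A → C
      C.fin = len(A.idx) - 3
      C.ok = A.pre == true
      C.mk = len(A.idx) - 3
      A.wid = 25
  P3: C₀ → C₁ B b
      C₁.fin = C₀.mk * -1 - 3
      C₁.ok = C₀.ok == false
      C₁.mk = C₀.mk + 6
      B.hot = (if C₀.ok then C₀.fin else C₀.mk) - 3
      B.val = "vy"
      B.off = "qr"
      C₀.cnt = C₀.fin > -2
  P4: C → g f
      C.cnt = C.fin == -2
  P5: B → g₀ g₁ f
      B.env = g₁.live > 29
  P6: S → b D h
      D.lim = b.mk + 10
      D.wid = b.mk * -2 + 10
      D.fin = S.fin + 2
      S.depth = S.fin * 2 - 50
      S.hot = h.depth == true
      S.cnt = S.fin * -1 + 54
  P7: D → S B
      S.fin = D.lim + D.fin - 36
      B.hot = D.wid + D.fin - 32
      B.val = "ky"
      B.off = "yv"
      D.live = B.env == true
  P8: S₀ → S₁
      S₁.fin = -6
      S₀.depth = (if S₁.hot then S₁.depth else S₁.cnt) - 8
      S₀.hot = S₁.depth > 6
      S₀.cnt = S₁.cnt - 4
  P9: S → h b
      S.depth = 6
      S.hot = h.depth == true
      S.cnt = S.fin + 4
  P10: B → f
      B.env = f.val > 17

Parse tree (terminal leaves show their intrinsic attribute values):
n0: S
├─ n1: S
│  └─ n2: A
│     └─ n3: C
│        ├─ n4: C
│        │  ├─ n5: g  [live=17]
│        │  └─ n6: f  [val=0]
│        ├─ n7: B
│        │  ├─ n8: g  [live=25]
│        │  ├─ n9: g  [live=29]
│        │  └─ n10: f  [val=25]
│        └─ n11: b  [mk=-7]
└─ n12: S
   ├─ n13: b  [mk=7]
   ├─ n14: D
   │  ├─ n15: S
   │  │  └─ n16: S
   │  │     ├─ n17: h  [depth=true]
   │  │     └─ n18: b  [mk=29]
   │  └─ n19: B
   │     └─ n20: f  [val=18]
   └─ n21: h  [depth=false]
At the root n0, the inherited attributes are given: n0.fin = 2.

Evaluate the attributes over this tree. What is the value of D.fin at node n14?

30

1. n0.fin = 2  [given at root]
2. n1.fin = 6  [6]
3. n2.pre = false  [false]
4. n2.idx = "yv"  ["yv"]
5. n3.fin = -1  [len(A.idx) - 3]
6. n3.ok = false  [A.pre == true]
7. n3.mk = -1  [len(A.idx) - 3]
8. n4.fin = -2  [C₀.mk * -1 - 3]
9. n4.ok = true  [C₀.ok == false]
10. n4.mk = 5  [C₀.mk + 6]
11. n5.live = 17  [terminal]
12. n6.val = 0  [terminal]
13. n4.cnt = true  [C.fin == -2]
14. n7.hot = -4  [(if C₀.ok then C₀.fin else C₀.mk) - 3]
15. n7.val = "vy"  ["vy"]
16. n7.off = "qr"  ["qr"]
17. n8.live = 25  [terminal]
18. n9.live = 29  [terminal]
19. n10.val = 25  [terminal]
20. n7.env = false  [g₁.live > 29]
21. n11.mk = -7  [terminal]
22. n3.cnt = true  [C₀.fin > -2]
23. n2.wid = 25  [25]
24. n1.depth = 13  [S.fin + A.wid - 18]
25. n1.hot = true  [S.fin == 6]
26. n1.cnt = -7  [A.wid + S.fin - 38]
27. n12.fin = 28  [S₁.cnt + S₀.fin + 33]
28. n13.mk = 7  [terminal]
29. n14.lim = 17  [b.mk + 10]
30. n14.wid = -4  [b.mk * -2 + 10]
31. n14.fin = 30  [S.fin + 2]
32. n15.fin = 11  [D.lim + D.fin - 36]
33. n16.fin = -6  [-6]
34. n17.depth = true  [terminal]
35. n18.mk = 29  [terminal]
36. n16.depth = 6  [6]
37. n16.hot = true  [h.depth == true]
38. n16.cnt = -2  [S.fin + 4]
39. n15.depth = -2  [(if S₁.hot then S₁.depth else S₁.cnt) - 8]
40. n15.hot = false  [S₁.depth > 6]
41. n15.cnt = -6  [S₁.cnt - 4]
42. n19.hot = -6  [D.wid + D.fin - 32]
43. n19.val = "ky"  ["ky"]
44. n19.off = "yv"  ["yv"]
45. n20.val = 18  [terminal]
46. n19.env = true  [f.val > 17]
47. n14.live = true  [B.env == true]
48. n21.depth = false  [terminal]
49. n12.depth = 6  [S.fin * 2 - 50]
50. n12.hot = false  [h.depth == true]
51. n12.cnt = 26  [S.fin * -1 + 54]
52. n0.depth = 13  [S₁.cnt + S₀.fin + 18]
53. n0.hot = true  [S₀.fin == 2]
54. n0.cnt = -9  [(if S₂.hot then S₂.cnt else S₁.cnt) - 2]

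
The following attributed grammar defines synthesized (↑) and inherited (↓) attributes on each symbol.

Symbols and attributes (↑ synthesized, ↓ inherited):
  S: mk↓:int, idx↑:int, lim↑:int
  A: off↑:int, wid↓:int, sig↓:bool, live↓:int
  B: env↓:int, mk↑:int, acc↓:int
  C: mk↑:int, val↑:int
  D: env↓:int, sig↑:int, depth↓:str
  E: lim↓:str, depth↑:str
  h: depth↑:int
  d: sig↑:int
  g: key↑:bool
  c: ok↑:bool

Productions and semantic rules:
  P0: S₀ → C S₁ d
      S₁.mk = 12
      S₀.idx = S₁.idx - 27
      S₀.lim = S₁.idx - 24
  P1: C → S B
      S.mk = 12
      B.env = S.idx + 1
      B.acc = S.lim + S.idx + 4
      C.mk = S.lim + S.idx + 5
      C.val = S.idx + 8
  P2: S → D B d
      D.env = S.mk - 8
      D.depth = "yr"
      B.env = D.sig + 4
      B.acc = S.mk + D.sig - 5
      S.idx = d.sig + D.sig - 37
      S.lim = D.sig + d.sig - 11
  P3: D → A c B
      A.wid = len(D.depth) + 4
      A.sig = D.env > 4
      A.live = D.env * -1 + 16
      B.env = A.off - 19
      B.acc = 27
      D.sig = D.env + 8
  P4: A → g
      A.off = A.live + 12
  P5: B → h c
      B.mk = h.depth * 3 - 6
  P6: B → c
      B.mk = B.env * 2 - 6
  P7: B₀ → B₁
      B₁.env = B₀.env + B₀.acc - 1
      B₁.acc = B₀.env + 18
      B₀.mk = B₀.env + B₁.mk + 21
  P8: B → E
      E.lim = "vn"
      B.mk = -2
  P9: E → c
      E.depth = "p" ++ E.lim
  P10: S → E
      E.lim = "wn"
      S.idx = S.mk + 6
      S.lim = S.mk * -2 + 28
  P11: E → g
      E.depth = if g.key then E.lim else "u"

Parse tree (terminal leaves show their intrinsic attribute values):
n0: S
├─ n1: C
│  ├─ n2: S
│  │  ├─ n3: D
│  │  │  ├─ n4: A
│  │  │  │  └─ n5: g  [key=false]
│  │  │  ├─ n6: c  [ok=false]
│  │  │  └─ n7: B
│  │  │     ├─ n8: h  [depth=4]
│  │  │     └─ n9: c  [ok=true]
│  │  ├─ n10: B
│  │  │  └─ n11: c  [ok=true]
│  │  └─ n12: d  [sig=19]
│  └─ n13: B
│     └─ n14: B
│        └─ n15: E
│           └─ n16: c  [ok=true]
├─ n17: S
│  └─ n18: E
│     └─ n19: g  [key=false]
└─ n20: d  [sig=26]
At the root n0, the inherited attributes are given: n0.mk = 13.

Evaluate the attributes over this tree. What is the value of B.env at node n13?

-5

1. n0.mk = 13  [given at root]
2. n2.mk = 12  [12]
3. n3.env = 4  [S.mk - 8]
4. n3.depth = "yr"  ["yr"]
5. n4.wid = 6  [len(D.depth) + 4]
6. n4.sig = false  [D.env > 4]
7. n4.live = 12  [D.env * -1 + 16]
8. n5.key = false  [terminal]
9. n4.off = 24  [A.live + 12]
10. n6.ok = false  [terminal]
11. n7.env = 5  [A.off - 19]
12. n7.acc = 27  [27]
13. n8.depth = 4  [terminal]
14. n9.ok = true  [terminal]
15. n7.mk = 6  [h.depth * 3 - 6]
16. n3.sig = 12  [D.env + 8]
17. n10.env = 16  [D.sig + 4]
18. n10.acc = 19  [S.mk + D.sig - 5]
19. n11.ok = true  [terminal]
20. n10.mk = 26  [B.env * 2 - 6]
21. n12.sig = 19  [terminal]
22. n2.idx = -6  [d.sig + D.sig - 37]
23. n2.lim = 20  [D.sig + d.sig - 11]
24. n13.env = -5  [S.idx + 1]
25. n13.acc = 18  [S.lim + S.idx + 4]
26. n14.env = 12  [B₀.env + B₀.acc - 1]
27. n14.acc = 13  [B₀.env + 18]
28. n15.lim = "vn"  ["vn"]
29. n16.ok = true  [terminal]
30. n15.depth = "pvn"  ["p" ++ E.lim]
31. n14.mk = -2  [-2]
32. n13.mk = 14  [B₀.env + B₁.mk + 21]
33. n1.mk = 19  [S.lim + S.idx + 5]
34. n1.val = 2  [S.idx + 8]
35. n17.mk = 12  [12]
36. n18.lim = "wn"  ["wn"]
37. n19.key = false  [terminal]
38. n18.depth = "u"  [if g.key then E.lim else "u"]
39. n17.idx = 18  [S.mk + 6]
40. n17.lim = 4  [S.mk * -2 + 28]
41. n20.sig = 26  [terminal]
42. n0.idx = -9  [S₁.idx - 27]
43. n0.lim = -6  [S₁.idx - 24]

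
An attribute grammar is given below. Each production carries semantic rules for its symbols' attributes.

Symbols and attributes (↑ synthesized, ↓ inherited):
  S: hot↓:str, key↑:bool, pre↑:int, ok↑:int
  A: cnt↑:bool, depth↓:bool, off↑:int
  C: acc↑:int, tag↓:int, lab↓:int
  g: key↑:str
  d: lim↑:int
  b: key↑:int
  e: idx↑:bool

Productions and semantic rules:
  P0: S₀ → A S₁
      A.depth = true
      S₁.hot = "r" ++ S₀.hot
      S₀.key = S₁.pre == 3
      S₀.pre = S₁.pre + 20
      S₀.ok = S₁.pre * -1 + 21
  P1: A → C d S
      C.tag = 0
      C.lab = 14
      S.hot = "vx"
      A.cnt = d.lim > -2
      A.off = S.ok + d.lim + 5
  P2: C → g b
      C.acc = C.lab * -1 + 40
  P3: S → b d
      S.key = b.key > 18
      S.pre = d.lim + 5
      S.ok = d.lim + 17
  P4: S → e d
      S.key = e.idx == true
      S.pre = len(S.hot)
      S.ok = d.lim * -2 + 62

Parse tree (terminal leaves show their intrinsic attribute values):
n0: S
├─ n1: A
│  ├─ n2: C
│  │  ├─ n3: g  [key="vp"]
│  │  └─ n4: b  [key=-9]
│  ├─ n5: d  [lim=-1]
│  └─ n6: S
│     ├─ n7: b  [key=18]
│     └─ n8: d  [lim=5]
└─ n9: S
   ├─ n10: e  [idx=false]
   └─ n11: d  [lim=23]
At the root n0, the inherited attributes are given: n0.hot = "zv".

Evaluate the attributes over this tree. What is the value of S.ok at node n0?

18

1. n0.hot = "zv"  [given at root]
2. n1.depth = true  [true]
3. n2.tag = 0  [0]
4. n2.lab = 14  [14]
5. n3.key = "vp"  [terminal]
6. n4.key = -9  [terminal]
7. n2.acc = 26  [C.lab * -1 + 40]
8. n5.lim = -1  [terminal]
9. n6.hot = "vx"  ["vx"]
10. n7.key = 18  [terminal]
11. n8.lim = 5  [terminal]
12. n6.key = false  [b.key > 18]
13. n6.pre = 10  [d.lim + 5]
14. n6.ok = 22  [d.lim + 17]
15. n1.cnt = true  [d.lim > -2]
16. n1.off = 26  [S.ok + d.lim + 5]
17. n9.hot = "rzv"  ["r" ++ S₀.hot]
18. n10.idx = false  [terminal]
19. n11.lim = 23  [terminal]
20. n9.key = false  [e.idx == true]
21. n9.pre = 3  [len(S.hot)]
22. n9.ok = 16  [d.lim * -2 + 62]
23. n0.key = true  [S₁.pre == 3]
24. n0.pre = 23  [S₁.pre + 20]
25. n0.ok = 18  [S₁.pre * -1 + 21]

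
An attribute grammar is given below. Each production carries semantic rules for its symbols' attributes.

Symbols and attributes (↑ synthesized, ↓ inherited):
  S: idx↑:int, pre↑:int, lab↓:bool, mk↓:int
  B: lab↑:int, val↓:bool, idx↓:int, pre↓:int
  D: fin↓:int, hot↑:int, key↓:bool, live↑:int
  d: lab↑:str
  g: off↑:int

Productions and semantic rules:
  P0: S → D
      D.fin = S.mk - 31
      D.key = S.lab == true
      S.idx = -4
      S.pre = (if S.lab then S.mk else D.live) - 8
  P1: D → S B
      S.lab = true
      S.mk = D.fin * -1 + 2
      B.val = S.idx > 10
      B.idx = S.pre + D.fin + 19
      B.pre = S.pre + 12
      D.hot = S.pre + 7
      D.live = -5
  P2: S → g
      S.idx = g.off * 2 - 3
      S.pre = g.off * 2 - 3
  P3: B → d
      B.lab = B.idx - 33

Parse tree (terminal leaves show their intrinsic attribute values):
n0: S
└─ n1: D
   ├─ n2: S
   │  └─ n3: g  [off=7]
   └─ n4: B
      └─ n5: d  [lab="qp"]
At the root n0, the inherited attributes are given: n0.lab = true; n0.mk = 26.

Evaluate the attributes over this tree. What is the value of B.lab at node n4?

1. n0.lab = true  [given at root]
2. n0.mk = 26  [given at root]
3. n1.fin = -5  [S.mk - 31]
4. n1.key = true  [S.lab == true]
5. n2.lab = true  [true]
6. n2.mk = 7  [D.fin * -1 + 2]
7. n3.off = 7  [terminal]
8. n2.idx = 11  [g.off * 2 - 3]
9. n2.pre = 11  [g.off * 2 - 3]
10. n4.val = true  [S.idx > 10]
11. n4.idx = 25  [S.pre + D.fin + 19]
12. n4.pre = 23  [S.pre + 12]
13. n5.lab = "qp"  [terminal]
14. n4.lab = -8  [B.idx - 33]
15. n1.hot = 18  [S.pre + 7]
16. n1.live = -5  [-5]
17. n0.idx = -4  [-4]
18. n0.pre = 18  [(if S.lab then S.mk else D.live) - 8]

-8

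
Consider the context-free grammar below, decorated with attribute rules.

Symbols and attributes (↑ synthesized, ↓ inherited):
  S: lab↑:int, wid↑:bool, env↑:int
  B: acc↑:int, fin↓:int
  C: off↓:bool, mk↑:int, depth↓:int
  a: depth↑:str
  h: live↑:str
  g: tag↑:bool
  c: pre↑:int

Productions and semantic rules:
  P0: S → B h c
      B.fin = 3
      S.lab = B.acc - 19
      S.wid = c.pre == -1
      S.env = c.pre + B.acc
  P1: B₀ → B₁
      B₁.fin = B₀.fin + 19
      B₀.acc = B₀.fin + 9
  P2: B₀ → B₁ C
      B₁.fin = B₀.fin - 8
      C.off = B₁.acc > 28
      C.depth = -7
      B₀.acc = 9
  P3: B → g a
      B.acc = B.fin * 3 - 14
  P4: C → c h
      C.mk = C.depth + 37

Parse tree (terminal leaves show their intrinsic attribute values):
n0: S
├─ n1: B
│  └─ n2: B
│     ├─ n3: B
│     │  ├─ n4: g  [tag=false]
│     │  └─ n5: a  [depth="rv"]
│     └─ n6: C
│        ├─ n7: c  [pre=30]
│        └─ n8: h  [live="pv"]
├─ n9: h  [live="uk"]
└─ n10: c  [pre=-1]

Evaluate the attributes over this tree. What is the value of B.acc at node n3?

28

1. n1.fin = 3  [3]
2. n2.fin = 22  [B₀.fin + 19]
3. n3.fin = 14  [B₀.fin - 8]
4. n4.tag = false  [terminal]
5. n5.depth = "rv"  [terminal]
6. n3.acc = 28  [B.fin * 3 - 14]
7. n6.off = false  [B₁.acc > 28]
8. n6.depth = -7  [-7]
9. n7.pre = 30  [terminal]
10. n8.live = "pv"  [terminal]
11. n6.mk = 30  [C.depth + 37]
12. n2.acc = 9  [9]
13. n1.acc = 12  [B₀.fin + 9]
14. n9.live = "uk"  [terminal]
15. n10.pre = -1  [terminal]
16. n0.lab = -7  [B.acc - 19]
17. n0.wid = true  [c.pre == -1]
18. n0.env = 11  [c.pre + B.acc]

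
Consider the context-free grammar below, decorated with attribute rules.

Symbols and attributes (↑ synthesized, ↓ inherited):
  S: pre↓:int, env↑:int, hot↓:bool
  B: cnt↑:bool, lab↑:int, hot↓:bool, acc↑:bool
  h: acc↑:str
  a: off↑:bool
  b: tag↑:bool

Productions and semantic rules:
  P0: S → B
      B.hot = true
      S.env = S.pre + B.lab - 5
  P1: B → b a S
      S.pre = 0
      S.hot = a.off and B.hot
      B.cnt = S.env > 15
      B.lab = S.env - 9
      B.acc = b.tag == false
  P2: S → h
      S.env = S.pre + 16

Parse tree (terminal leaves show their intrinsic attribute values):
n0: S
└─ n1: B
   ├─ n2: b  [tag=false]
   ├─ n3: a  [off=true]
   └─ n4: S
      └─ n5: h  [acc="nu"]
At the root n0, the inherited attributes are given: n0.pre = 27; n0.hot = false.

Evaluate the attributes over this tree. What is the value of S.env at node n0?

29

1. n0.pre = 27  [given at root]
2. n0.hot = false  [given at root]
3. n1.hot = true  [true]
4. n2.tag = false  [terminal]
5. n3.off = true  [terminal]
6. n4.pre = 0  [0]
7. n4.hot = true  [a.off and B.hot]
8. n5.acc = "nu"  [terminal]
9. n4.env = 16  [S.pre + 16]
10. n1.cnt = true  [S.env > 15]
11. n1.lab = 7  [S.env - 9]
12. n1.acc = true  [b.tag == false]
13. n0.env = 29  [S.pre + B.lab - 5]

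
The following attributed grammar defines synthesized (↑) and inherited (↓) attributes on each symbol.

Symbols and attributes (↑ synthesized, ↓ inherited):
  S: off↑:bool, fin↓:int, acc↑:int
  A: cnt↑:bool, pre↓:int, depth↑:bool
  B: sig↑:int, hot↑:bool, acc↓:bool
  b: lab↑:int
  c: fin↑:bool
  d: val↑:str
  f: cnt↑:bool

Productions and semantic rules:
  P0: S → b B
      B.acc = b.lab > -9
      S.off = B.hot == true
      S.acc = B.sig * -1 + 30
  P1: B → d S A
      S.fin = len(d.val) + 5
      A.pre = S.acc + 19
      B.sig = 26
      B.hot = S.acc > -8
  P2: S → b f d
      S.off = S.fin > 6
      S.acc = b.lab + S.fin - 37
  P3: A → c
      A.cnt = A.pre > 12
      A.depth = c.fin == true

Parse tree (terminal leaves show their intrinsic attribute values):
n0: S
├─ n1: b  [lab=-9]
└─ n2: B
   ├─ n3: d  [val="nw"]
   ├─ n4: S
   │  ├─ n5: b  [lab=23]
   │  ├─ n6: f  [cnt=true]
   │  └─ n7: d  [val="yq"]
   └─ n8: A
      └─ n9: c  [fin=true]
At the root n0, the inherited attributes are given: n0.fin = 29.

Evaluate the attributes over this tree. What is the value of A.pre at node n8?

12

1. n0.fin = 29  [given at root]
2. n1.lab = -9  [terminal]
3. n2.acc = false  [b.lab > -9]
4. n3.val = "nw"  [terminal]
5. n4.fin = 7  [len(d.val) + 5]
6. n5.lab = 23  [terminal]
7. n6.cnt = true  [terminal]
8. n7.val = "yq"  [terminal]
9. n4.off = true  [S.fin > 6]
10. n4.acc = -7  [b.lab + S.fin - 37]
11. n8.pre = 12  [S.acc + 19]
12. n9.fin = true  [terminal]
13. n8.cnt = false  [A.pre > 12]
14. n8.depth = true  [c.fin == true]
15. n2.sig = 26  [26]
16. n2.hot = true  [S.acc > -8]
17. n0.off = true  [B.hot == true]
18. n0.acc = 4  [B.sig * -1 + 30]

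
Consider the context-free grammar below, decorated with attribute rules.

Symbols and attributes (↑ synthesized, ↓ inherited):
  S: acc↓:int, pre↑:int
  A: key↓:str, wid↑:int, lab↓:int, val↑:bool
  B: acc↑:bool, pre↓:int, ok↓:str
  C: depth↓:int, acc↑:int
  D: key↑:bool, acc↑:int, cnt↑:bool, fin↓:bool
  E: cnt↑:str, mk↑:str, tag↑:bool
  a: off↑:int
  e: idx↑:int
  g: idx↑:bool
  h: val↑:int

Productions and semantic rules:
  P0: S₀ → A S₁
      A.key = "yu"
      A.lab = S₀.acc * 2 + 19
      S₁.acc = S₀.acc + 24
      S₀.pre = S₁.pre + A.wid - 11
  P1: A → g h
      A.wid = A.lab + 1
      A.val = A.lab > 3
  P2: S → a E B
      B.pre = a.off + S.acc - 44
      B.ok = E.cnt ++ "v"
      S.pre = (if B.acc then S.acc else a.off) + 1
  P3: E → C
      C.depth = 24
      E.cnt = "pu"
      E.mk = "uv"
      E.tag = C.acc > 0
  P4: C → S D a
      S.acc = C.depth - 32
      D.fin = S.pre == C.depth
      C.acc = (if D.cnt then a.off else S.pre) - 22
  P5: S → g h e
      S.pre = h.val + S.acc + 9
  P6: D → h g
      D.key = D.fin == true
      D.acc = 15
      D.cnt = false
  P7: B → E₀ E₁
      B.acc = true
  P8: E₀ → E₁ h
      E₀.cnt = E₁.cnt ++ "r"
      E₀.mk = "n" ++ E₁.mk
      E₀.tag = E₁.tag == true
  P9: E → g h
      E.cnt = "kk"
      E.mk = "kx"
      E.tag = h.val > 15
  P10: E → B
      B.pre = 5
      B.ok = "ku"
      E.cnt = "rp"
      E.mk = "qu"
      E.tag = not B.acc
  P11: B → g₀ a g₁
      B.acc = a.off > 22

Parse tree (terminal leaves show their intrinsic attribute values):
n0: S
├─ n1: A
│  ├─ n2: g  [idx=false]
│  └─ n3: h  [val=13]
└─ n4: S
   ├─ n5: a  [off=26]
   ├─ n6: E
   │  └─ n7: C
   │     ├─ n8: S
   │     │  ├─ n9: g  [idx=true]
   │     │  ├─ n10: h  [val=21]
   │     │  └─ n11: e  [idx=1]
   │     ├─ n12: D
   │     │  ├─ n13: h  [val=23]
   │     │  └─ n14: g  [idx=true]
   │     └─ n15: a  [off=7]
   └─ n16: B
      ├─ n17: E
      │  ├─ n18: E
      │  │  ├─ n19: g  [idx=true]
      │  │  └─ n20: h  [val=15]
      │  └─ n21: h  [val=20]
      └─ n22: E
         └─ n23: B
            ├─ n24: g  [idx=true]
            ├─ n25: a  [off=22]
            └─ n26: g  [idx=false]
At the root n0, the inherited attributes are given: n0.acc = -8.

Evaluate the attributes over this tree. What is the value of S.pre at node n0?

10

1. n0.acc = -8  [given at root]
2. n1.key = "yu"  ["yu"]
3. n1.lab = 3  [S₀.acc * 2 + 19]
4. n2.idx = false  [terminal]
5. n3.val = 13  [terminal]
6. n1.wid = 4  [A.lab + 1]
7. n1.val = false  [A.lab > 3]
8. n4.acc = 16  [S₀.acc + 24]
9. n5.off = 26  [terminal]
10. n7.depth = 24  [24]
11. n8.acc = -8  [C.depth - 32]
12. n9.idx = true  [terminal]
13. n10.val = 21  [terminal]
14. n11.idx = 1  [terminal]
15. n8.pre = 22  [h.val + S.acc + 9]
16. n12.fin = false  [S.pre == C.depth]
17. n13.val = 23  [terminal]
18. n14.idx = true  [terminal]
19. n12.key = false  [D.fin == true]
20. n12.acc = 15  [15]
21. n12.cnt = false  [false]
22. n15.off = 7  [terminal]
23. n7.acc = 0  [(if D.cnt then a.off else S.pre) - 22]
24. n6.cnt = "pu"  ["pu"]
25. n6.mk = "uv"  ["uv"]
26. n6.tag = false  [C.acc > 0]
27. n16.pre = -2  [a.off + S.acc - 44]
28. n16.ok = "puv"  [E.cnt ++ "v"]
29. n19.idx = true  [terminal]
30. n20.val = 15  [terminal]
31. n18.cnt = "kk"  ["kk"]
32. n18.mk = "kx"  ["kx"]
33. n18.tag = false  [h.val > 15]
34. n21.val = 20  [terminal]
35. n17.cnt = "kkr"  [E₁.cnt ++ "r"]
36. n17.mk = "nkx"  ["n" ++ E₁.mk]
37. n17.tag = false  [E₁.tag == true]
38. n23.pre = 5  [5]
39. n23.ok = "ku"  ["ku"]
40. n24.idx = true  [terminal]
41. n25.off = 22  [terminal]
42. n26.idx = false  [terminal]
43. n23.acc = false  [a.off > 22]
44. n22.cnt = "rp"  ["rp"]
45. n22.mk = "qu"  ["qu"]
46. n22.tag = true  [not B.acc]
47. n16.acc = true  [true]
48. n4.pre = 17  [(if B.acc then S.acc else a.off) + 1]
49. n0.pre = 10  [S₁.pre + A.wid - 11]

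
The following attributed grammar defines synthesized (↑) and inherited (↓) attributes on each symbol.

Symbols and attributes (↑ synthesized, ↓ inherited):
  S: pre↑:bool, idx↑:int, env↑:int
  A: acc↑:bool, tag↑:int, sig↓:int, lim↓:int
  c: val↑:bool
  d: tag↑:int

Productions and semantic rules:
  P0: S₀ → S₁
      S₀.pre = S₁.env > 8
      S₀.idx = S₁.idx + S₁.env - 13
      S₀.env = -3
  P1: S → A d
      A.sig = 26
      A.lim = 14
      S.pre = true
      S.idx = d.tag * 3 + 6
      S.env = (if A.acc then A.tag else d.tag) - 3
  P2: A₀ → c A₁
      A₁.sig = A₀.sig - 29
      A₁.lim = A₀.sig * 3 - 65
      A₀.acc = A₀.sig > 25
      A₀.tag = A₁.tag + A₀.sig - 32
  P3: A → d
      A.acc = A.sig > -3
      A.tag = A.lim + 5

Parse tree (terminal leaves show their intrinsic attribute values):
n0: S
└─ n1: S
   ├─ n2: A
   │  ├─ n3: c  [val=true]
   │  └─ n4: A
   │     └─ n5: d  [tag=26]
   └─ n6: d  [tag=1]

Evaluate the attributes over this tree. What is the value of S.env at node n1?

1. n2.sig = 26  [26]
2. n2.lim = 14  [14]
3. n3.val = true  [terminal]
4. n4.sig = -3  [A₀.sig - 29]
5. n4.lim = 13  [A₀.sig * 3 - 65]
6. n5.tag = 26  [terminal]
7. n4.acc = false  [A.sig > -3]
8. n4.tag = 18  [A.lim + 5]
9. n2.acc = true  [A₀.sig > 25]
10. n2.tag = 12  [A₁.tag + A₀.sig - 32]
11. n6.tag = 1  [terminal]
12. n1.pre = true  [true]
13. n1.idx = 9  [d.tag * 3 + 6]
14. n1.env = 9  [(if A.acc then A.tag else d.tag) - 3]
15. n0.pre = true  [S₁.env > 8]
16. n0.idx = 5  [S₁.idx + S₁.env - 13]
17. n0.env = -3  [-3]

9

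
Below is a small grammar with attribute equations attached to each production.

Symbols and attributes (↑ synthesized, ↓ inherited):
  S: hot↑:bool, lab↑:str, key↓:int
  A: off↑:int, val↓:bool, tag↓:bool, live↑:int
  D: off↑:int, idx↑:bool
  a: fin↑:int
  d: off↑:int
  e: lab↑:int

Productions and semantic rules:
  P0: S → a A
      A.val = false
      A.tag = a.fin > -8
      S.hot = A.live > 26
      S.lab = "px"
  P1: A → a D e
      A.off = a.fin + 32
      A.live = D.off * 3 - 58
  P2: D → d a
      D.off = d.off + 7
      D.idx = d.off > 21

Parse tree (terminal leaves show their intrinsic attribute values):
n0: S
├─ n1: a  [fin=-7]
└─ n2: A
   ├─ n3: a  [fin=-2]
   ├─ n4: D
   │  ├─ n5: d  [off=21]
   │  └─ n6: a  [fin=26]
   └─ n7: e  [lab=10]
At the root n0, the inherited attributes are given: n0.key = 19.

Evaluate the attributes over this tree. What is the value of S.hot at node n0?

false

1. n0.key = 19  [given at root]
2. n1.fin = -7  [terminal]
3. n2.val = false  [false]
4. n2.tag = true  [a.fin > -8]
5. n3.fin = -2  [terminal]
6. n5.off = 21  [terminal]
7. n6.fin = 26  [terminal]
8. n4.off = 28  [d.off + 7]
9. n4.idx = false  [d.off > 21]
10. n7.lab = 10  [terminal]
11. n2.off = 30  [a.fin + 32]
12. n2.live = 26  [D.off * 3 - 58]
13. n0.hot = false  [A.live > 26]
14. n0.lab = "px"  ["px"]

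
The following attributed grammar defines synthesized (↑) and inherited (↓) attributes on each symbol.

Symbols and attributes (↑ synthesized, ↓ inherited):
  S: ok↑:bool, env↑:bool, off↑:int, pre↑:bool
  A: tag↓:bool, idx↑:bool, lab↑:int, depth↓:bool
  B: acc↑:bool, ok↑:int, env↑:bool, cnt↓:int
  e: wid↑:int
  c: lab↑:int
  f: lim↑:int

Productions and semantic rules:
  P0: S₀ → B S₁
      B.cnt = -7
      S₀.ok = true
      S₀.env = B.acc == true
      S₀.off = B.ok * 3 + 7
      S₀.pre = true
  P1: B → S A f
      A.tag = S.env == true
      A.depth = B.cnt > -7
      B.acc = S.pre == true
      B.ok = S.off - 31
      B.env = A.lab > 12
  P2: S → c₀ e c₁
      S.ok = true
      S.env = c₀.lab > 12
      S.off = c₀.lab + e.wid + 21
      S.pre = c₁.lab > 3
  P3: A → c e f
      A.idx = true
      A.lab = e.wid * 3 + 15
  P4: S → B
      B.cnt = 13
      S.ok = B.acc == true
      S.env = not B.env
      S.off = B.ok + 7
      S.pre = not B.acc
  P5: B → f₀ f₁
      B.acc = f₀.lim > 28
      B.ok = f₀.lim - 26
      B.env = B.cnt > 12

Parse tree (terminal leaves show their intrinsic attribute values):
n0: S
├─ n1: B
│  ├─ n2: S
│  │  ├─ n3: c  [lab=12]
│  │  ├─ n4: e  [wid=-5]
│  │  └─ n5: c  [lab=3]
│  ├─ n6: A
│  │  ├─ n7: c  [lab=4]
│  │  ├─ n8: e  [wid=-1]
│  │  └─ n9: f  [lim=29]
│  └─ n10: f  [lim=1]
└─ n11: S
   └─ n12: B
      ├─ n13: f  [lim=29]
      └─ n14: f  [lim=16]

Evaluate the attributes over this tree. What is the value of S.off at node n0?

1. n1.cnt = -7  [-7]
2. n3.lab = 12  [terminal]
3. n4.wid = -5  [terminal]
4. n5.lab = 3  [terminal]
5. n2.ok = true  [true]
6. n2.env = false  [c₀.lab > 12]
7. n2.off = 28  [c₀.lab + e.wid + 21]
8. n2.pre = false  [c₁.lab > 3]
9. n6.tag = false  [S.env == true]
10. n6.depth = false  [B.cnt > -7]
11. n7.lab = 4  [terminal]
12. n8.wid = -1  [terminal]
13. n9.lim = 29  [terminal]
14. n6.idx = true  [true]
15. n6.lab = 12  [e.wid * 3 + 15]
16. n10.lim = 1  [terminal]
17. n1.acc = false  [S.pre == true]
18. n1.ok = -3  [S.off - 31]
19. n1.env = false  [A.lab > 12]
20. n12.cnt = 13  [13]
21. n13.lim = 29  [terminal]
22. n14.lim = 16  [terminal]
23. n12.acc = true  [f₀.lim > 28]
24. n12.ok = 3  [f₀.lim - 26]
25. n12.env = true  [B.cnt > 12]
26. n11.ok = true  [B.acc == true]
27. n11.env = false  [not B.env]
28. n11.off = 10  [B.ok + 7]
29. n11.pre = false  [not B.acc]
30. n0.ok = true  [true]
31. n0.env = false  [B.acc == true]
32. n0.off = -2  [B.ok * 3 + 7]
33. n0.pre = true  [true]

-2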